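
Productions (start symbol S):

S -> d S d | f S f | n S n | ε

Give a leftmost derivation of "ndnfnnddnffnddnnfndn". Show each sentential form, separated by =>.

S=>nSn=>ndSdn=>ndnSndn=>ndnfSfndn=>ndnfnSnfndn=>ndnfnnSnnfndn=>ndnfnndSdnnfndn=>ndnfnnddSddnnfndn=>ndnfnnddnSnddnnfndn=>ndnfnnddnfSfnddnnfndn=>ndnfnnddnffnddnnfndn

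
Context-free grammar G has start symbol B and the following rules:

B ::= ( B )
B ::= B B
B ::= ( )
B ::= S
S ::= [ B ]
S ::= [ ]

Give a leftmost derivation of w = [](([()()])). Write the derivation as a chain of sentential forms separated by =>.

B => BB   [B ::= B B]
BB => SB   [B ::= S]
SB => []B   [S ::= [ ]]
[]B => [](B)   [B ::= ( B )]
[](B) => []((B))   [B ::= ( B )]
[]((B)) => []((S))   [B ::= S]
[]((S)) => [](([B]))   [S ::= [ B ]]
[](([B])) => [](([BB]))   [B ::= B B]
[](([BB])) => [](([()B]))   [B ::= ( )]
[](([()B])) => [](([()()]))   [B ::= ( )]

B => BB => SB => []B => [](B) => []((B)) => []((S)) => [](([B])) => [](([BB])) => [](([()B])) => [](([()()]))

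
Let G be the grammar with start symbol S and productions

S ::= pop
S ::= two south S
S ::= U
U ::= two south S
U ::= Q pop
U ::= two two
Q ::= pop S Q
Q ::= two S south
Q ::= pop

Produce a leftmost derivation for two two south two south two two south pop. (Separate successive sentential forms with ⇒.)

S ⇒ U ⇒ Q pop ⇒ two S south pop ⇒ two two south S south pop ⇒ two two south U south pop ⇒ two two south two south S south pop ⇒ two two south two south U south pop ⇒ two two south two south two two south pop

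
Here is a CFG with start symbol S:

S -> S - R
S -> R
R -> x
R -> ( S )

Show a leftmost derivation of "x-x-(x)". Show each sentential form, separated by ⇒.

S⇒S-R⇒S-R-R⇒R-R-R⇒x-R-R⇒x-x-R⇒x-x-(S)⇒x-x-(R)⇒x-x-(x)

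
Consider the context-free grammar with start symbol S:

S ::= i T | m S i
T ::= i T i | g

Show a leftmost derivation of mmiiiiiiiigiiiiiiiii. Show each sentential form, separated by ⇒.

S ⇒ mSi   [S ::= m S i]
mSi ⇒ mmSii   [S ::= m S i]
mmSii ⇒ mmiTii   [S ::= i T]
mmiTii ⇒ mmiiTiii   [T ::= i T i]
mmiiTiii ⇒ mmiiiTiiii   [T ::= i T i]
mmiiiTiiii ⇒ mmiiiiTiiiii   [T ::= i T i]
mmiiiiTiiiii ⇒ mmiiiiiTiiiiii   [T ::= i T i]
mmiiiiiTiiiiii ⇒ mmiiiiiiTiiiiiii   [T ::= i T i]
mmiiiiiiTiiiiiii ⇒ mmiiiiiiiTiiiiiiii   [T ::= i T i]
mmiiiiiiiTiiiiiiii ⇒ mmiiiiiiiiTiiiiiiiii   [T ::= i T i]
mmiiiiiiiiTiiiiiiiii ⇒ mmiiiiiiiigiiiiiiiii   [T ::= g]

S⇒mSi⇒mmSii⇒mmiTii⇒mmiiTiii⇒mmiiiTiiii⇒mmiiiiTiiiii⇒mmiiiiiTiiiiii⇒mmiiiiiiTiiiiiii⇒mmiiiiiiiTiiiiiiii⇒mmiiiiiiiiTiiiiiiiii⇒mmiiiiiiiigiiiiiiiii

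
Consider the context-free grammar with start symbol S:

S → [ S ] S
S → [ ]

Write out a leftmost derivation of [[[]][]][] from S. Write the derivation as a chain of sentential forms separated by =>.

S => [S]S => [[S]S]S => [[[]]S]S => [[[]][]]S => [[[]][]][]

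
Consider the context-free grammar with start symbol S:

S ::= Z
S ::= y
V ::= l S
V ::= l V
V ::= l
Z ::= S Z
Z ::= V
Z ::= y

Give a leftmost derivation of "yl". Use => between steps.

S=>Z=>SZ=>ZZ=>yZ=>yV=>yl

S => Z   [S ::= Z]
Z => SZ   [Z ::= S Z]
SZ => ZZ   [S ::= Z]
ZZ => yZ   [Z ::= y]
yZ => yV   [Z ::= V]
yV => yl   [V ::= l]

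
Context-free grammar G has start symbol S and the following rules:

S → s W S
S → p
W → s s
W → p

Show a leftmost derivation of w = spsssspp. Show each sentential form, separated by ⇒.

S ⇒ sWS ⇒ spS ⇒ spsWS ⇒ spsssS ⇒ spssssWS ⇒ spsssspS ⇒ spsssspp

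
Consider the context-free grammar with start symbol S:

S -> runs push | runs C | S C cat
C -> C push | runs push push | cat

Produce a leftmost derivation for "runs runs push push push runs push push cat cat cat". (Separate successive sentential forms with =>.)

S => S C cat   [S -> S C cat]
S C cat => S C cat C cat   [S -> S C cat]
S C cat C cat => runs C C cat C cat   [S -> runs C]
runs C C cat C cat => runs C push C cat C cat   [C -> C push]
runs C push C cat C cat => runs runs push push push C cat C cat   [C -> runs push push]
runs runs push push push C cat C cat => runs runs push push push runs push push cat C cat   [C -> runs push push]
runs runs push push push runs push push cat C cat => runs runs push push push runs push push cat cat cat   [C -> cat]

S => S C cat => S C cat C cat => runs C C cat C cat => runs C push C cat C cat => runs runs push push push C cat C cat => runs runs push push push runs push push cat C cat => runs runs push push push runs push push cat cat cat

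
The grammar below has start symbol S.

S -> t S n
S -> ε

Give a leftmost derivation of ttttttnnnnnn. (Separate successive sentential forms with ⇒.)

S ⇒ tSn   [S -> t S n]
tSn ⇒ ttSnn   [S -> t S n]
ttSnn ⇒ tttSnnn   [S -> t S n]
tttSnnn ⇒ ttttSnnnn   [S -> t S n]
ttttSnnnn ⇒ tttttSnnnnn   [S -> t S n]
tttttSnnnnn ⇒ ttttttSnnnnnn   [S -> t S n]
ttttttSnnnnnn ⇒ ttttttnnnnnn   [S -> ε]

S ⇒ tSn ⇒ ttSnn ⇒ tttSnnn ⇒ ttttSnnnn ⇒ tttttSnnnnn ⇒ ttttttSnnnnnn ⇒ ttttttnnnnnn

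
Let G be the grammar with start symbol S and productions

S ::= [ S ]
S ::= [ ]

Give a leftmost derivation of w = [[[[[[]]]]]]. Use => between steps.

S => [S] => [[S]] => [[[S]]] => [[[[S]]]] => [[[[[S]]]]] => [[[[[[]]]]]]

S => [S]   [S ::= [ S ]]
[S] => [[S]]   [S ::= [ S ]]
[[S]] => [[[S]]]   [S ::= [ S ]]
[[[S]]] => [[[[S]]]]   [S ::= [ S ]]
[[[[S]]]] => [[[[[S]]]]]   [S ::= [ S ]]
[[[[[S]]]]] => [[[[[[]]]]]]   [S ::= [ ]]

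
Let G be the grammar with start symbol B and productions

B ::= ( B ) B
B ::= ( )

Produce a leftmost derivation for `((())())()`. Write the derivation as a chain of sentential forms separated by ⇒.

B ⇒ (B)B   [B ::= ( B ) B]
(B)B ⇒ ((B)B)B   [B ::= ( B ) B]
((B)B)B ⇒ ((())B)B   [B ::= ( )]
((())B)B ⇒ ((())())B   [B ::= ( )]
((())())B ⇒ ((())())()   [B ::= ( )]

B ⇒ (B)B ⇒ ((B)B)B ⇒ ((())B)B ⇒ ((())())B ⇒ ((())())()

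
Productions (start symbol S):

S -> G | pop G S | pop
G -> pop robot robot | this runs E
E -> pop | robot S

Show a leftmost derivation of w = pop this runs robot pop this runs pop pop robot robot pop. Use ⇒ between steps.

S ⇒ pop G S ⇒ pop this runs E S ⇒ pop this runs robot S S ⇒ pop this runs robot pop G S S ⇒ pop this runs robot pop this runs E S S ⇒ pop this runs robot pop this runs pop S S ⇒ pop this runs robot pop this runs pop G S ⇒ pop this runs robot pop this runs pop pop robot robot S ⇒ pop this runs robot pop this runs pop pop robot robot pop

S ⇒ pop G S   [S -> pop G S]
pop G S ⇒ pop this runs E S   [G -> this runs E]
pop this runs E S ⇒ pop this runs robot S S   [E -> robot S]
pop this runs robot S S ⇒ pop this runs robot pop G S S   [S -> pop G S]
pop this runs robot pop G S S ⇒ pop this runs robot pop this runs E S S   [G -> this runs E]
pop this runs robot pop this runs E S S ⇒ pop this runs robot pop this runs pop S S   [E -> pop]
pop this runs robot pop this runs pop S S ⇒ pop this runs robot pop this runs pop G S   [S -> G]
pop this runs robot pop this runs pop G S ⇒ pop this runs robot pop this runs pop pop robot robot S   [G -> pop robot robot]
pop this runs robot pop this runs pop pop robot robot S ⇒ pop this runs robot pop this runs pop pop robot robot pop   [S -> pop]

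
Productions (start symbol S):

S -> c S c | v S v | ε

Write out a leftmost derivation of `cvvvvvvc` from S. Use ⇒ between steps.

S ⇒ cSc   [S -> c S c]
cSc ⇒ cvSvc   [S -> v S v]
cvSvc ⇒ cvvSvvc   [S -> v S v]
cvvSvvc ⇒ cvvvSvvvc   [S -> v S v]
cvvvSvvvc ⇒ cvvvvvvc   [S -> ε]

S⇒cSc⇒cvSvc⇒cvvSvvc⇒cvvvSvvvc⇒cvvvvvvc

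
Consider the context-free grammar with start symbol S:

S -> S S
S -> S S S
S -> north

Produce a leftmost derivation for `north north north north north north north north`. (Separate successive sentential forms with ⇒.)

S ⇒ S S S   [S -> S S S]
S S S ⇒ S S S S S   [S -> S S S]
S S S S S ⇒ S S S S S S S   [S -> S S S]
S S S S S S S ⇒ S S S S S S S S   [S -> S S]
S S S S S S S S ⇒ north S S S S S S S   [S -> north]
north S S S S S S S ⇒ north north S S S S S S   [S -> north]
north north S S S S S S ⇒ north north north S S S S S   [S -> north]
north north north S S S S S ⇒ north north north north S S S S   [S -> north]
north north north north S S S S ⇒ north north north north north S S S   [S -> north]
north north north north north S S S ⇒ north north north north north north S S   [S -> north]
north north north north north north S S ⇒ north north north north north north north S   [S -> north]
north north north north north north north S ⇒ north north north north north north north north   [S -> north]

S ⇒ S S S ⇒ S S S S S ⇒ S S S S S S S ⇒ S S S S S S S S ⇒ north S S S S S S S ⇒ north north S S S S S S ⇒ north north north S S S S S ⇒ north north north north S S S S ⇒ north north north north north S S S ⇒ north north north north north north S S ⇒ north north north north north north north S ⇒ north north north north north north north north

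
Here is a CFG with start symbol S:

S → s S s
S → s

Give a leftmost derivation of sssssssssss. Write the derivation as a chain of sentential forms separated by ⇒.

S ⇒ sSs ⇒ ssSss ⇒ sssSsss ⇒ ssssSssss ⇒ sssssSsssss ⇒ sssssssssss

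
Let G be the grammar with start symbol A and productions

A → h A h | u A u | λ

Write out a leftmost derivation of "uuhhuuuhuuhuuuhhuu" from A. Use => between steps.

A => uAu   [A → u A u]
uAu => uuAuu   [A → u A u]
uuAuu => uuhAhuu   [A → h A h]
uuhAhuu => uuhhAhhuu   [A → h A h]
uuhhAhhuu => uuhhuAuhhuu   [A → u A u]
uuhhuAuhhuu => uuhhuuAuuhhuu   [A → u A u]
uuhhuuAuuhhuu => uuhhuuuAuuuhhuu   [A → u A u]
uuhhuuuAuuuhhuu => uuhhuuuhAhuuuhhuu   [A → h A h]
uuhhuuuhAhuuuhhuu => uuhhuuuhuAuhuuuhhuu   [A → u A u]
uuhhuuuhuAuhuuuhhuu => uuhhuuuhuuhuuuhhuu   [A → λ]

A => uAu => uuAuu => uuhAhuu => uuhhAhhuu => uuhhuAuhhuu => uuhhuuAuuhhuu => uuhhuuuAuuuhhuu => uuhhuuuhAhuuuhhuu => uuhhuuuhuAuhuuuhhuu => uuhhuuuhuuhuuuhhuu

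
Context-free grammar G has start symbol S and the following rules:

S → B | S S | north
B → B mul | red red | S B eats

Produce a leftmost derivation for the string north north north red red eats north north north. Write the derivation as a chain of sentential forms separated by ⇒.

S ⇒ S S ⇒ S S S ⇒ S S S S ⇒ S S S S S ⇒ S S S S S S ⇒ north S S S S S ⇒ north north S S S S ⇒ north north B S S S ⇒ north north S B eats S S S ⇒ north north north B eats S S S ⇒ north north north red red eats S S S ⇒ north north north red red eats north S S ⇒ north north north red red eats north north S ⇒ north north north red red eats north north north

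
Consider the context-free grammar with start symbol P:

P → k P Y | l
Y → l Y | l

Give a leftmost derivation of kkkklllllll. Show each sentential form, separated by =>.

P => kPY => kkPYY => kkkPYYY => kkkkPYYYY => kkkklYYYY => kkkkllYYYY => kkkklllYYY => kkkkllllYYY => kkkklllllYY => kkkkllllllY => kkkklllllll

P => kPY   [P → k P Y]
kPY => kkPYY   [P → k P Y]
kkPYY => kkkPYYY   [P → k P Y]
kkkPYYY => kkkkPYYYY   [P → k P Y]
kkkkPYYYY => kkkklYYYY   [P → l]
kkkklYYYY => kkkkllYYYY   [Y → l Y]
kkkkllYYYY => kkkklllYYY   [Y → l]
kkkklllYYY => kkkkllllYYY   [Y → l Y]
kkkkllllYYY => kkkklllllYY   [Y → l]
kkkklllllYY => kkkkllllllY   [Y → l]
kkkkllllllY => kkkklllllll   [Y → l]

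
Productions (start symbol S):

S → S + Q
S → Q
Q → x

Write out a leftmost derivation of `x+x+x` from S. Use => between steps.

S => S+Q   [S → S + Q]
S+Q => S+Q+Q   [S → S + Q]
S+Q+Q => Q+Q+Q   [S → Q]
Q+Q+Q => x+Q+Q   [Q → x]
x+Q+Q => x+x+Q   [Q → x]
x+x+Q => x+x+x   [Q → x]

S => S+Q => S+Q+Q => Q+Q+Q => x+Q+Q => x+x+Q => x+x+x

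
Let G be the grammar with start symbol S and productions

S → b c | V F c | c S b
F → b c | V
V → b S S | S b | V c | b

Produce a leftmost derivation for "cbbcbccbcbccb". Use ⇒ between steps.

S ⇒ cSb ⇒ cVFcb ⇒ cbSSFcb ⇒ cbVFcSFcb ⇒ cbVcFcSFcb ⇒ cbbcFcSFcb ⇒ cbbcbccSFcb ⇒ cbbcbccbcFcb ⇒ cbbcbccbcbccb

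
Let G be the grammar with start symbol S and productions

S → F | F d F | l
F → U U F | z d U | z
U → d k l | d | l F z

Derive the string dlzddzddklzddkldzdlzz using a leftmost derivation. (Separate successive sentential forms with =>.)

S => FdF => UUFdF => dUFdF => dlFzFdF => dlzdUzFdF => dlzddzFdF => dlzddzUUFdF => dlzddzdUFdF => dlzddzddklFdF => dlzddzddklzdUdF => dlzddzddklzddkldF => dlzddzddklzddkldzdU => dlzddzddklzddkldzdlFz => dlzddzddklzddkldzdlzz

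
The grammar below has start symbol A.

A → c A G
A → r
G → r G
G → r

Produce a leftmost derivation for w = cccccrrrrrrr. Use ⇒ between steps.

A ⇒ cAG   [A → c A G]
cAG ⇒ ccAGG   [A → c A G]
ccAGG ⇒ cccAGGG   [A → c A G]
cccAGGG ⇒ ccccAGGGG   [A → c A G]
ccccAGGGG ⇒ cccccAGGGGG   [A → c A G]
cccccAGGGGG ⇒ cccccrGGGGG   [A → r]
cccccrGGGGG ⇒ cccccrrGGGGG   [G → r G]
cccccrrGGGGG ⇒ cccccrrrGGGG   [G → r]
cccccrrrGGGG ⇒ cccccrrrrGGG   [G → r]
cccccrrrrGGG ⇒ cccccrrrrrGG   [G → r]
cccccrrrrrGG ⇒ cccccrrrrrrG   [G → r]
cccccrrrrrrG ⇒ cccccrrrrrrr   [G → r]

A ⇒ cAG ⇒ ccAGG ⇒ cccAGGG ⇒ ccccAGGGG ⇒ cccccAGGGGG ⇒ cccccrGGGGG ⇒ cccccrrGGGGG ⇒ cccccrrrGGGG ⇒ cccccrrrrGGG ⇒ cccccrrrrrGG ⇒ cccccrrrrrrG ⇒ cccccrrrrrrr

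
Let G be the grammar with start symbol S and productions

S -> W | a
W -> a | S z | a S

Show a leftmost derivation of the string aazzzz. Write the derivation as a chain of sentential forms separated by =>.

S => W => Sz => Wz => Szz => Wzz => Szzz => Wzzz => aSzzz => aWzzz => aSzzzz => aazzzz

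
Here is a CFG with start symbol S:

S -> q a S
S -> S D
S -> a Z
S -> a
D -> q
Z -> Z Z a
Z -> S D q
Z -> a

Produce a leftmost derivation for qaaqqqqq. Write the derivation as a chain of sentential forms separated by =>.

S => SD => SDD => SDDD => qaSDDD => qaSDDDD => qaSDDDDD => qaaDDDDD => qaaqDDDD => qaaqqDDD => qaaqqqDD => qaaqqqqD => qaaqqqqq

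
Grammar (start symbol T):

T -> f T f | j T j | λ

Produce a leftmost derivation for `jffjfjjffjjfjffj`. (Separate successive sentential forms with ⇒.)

T ⇒ jTj   [T -> j T j]
jTj ⇒ jfTfj   [T -> f T f]
jfTfj ⇒ jffTffj   [T -> f T f]
jffTffj ⇒ jffjTjffj   [T -> j T j]
jffjTjffj ⇒ jffjfTfjffj   [T -> f T f]
jffjfTfjffj ⇒ jffjfjTjfjffj   [T -> j T j]
jffjfjTjfjffj ⇒ jffjfjjTjjfjffj   [T -> j T j]
jffjfjjTjjfjffj ⇒ jffjfjjfTfjjfjffj   [T -> f T f]
jffjfjjfTfjjfjffj ⇒ jffjfjjffjjfjffj   [T -> λ]

T ⇒ jTj ⇒ jfTfj ⇒ jffTffj ⇒ jffjTjffj ⇒ jffjfTfjffj ⇒ jffjfjTjfjffj ⇒ jffjfjjTjjfjffj ⇒ jffjfjjfTfjjfjffj ⇒ jffjfjjffjjfjffj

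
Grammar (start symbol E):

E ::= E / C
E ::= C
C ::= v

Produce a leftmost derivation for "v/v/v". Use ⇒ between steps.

E⇒E/C⇒E/C/C⇒C/C/C⇒v/C/C⇒v/v/C⇒v/v/v

E ⇒ E/C   [E ::= E / C]
E/C ⇒ E/C/C   [E ::= E / C]
E/C/C ⇒ C/C/C   [E ::= C]
C/C/C ⇒ v/C/C   [C ::= v]
v/C/C ⇒ v/v/C   [C ::= v]
v/v/C ⇒ v/v/v   [C ::= v]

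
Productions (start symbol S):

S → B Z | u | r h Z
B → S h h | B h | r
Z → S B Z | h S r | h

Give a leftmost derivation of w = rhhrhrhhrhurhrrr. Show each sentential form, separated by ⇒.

S ⇒ rhZ ⇒ rhhSr ⇒ rhhBZr ⇒ rhhrZr ⇒ rhhrhSrr ⇒ rhhrhrhZrr ⇒ rhhrhrhhSrrr ⇒ rhhrhrhhrhZrrr ⇒ rhhrhrhhrhSBZrrr ⇒ rhhrhrhhrhuBZrrr ⇒ rhhrhrhhrhurZrrr ⇒ rhhrhrhhrhurhrrr

S ⇒ rhZ   [S → r h Z]
rhZ ⇒ rhhSr   [Z → h S r]
rhhSr ⇒ rhhBZr   [S → B Z]
rhhBZr ⇒ rhhrZr   [B → r]
rhhrZr ⇒ rhhrhSrr   [Z → h S r]
rhhrhSrr ⇒ rhhrhrhZrr   [S → r h Z]
rhhrhrhZrr ⇒ rhhrhrhhSrrr   [Z → h S r]
rhhrhrhhSrrr ⇒ rhhrhrhhrhZrrr   [S → r h Z]
rhhrhrhhrhZrrr ⇒ rhhrhrhhrhSBZrrr   [Z → S B Z]
rhhrhrhhrhSBZrrr ⇒ rhhrhrhhrhuBZrrr   [S → u]
rhhrhrhhrhuBZrrr ⇒ rhhrhrhhrhurZrrr   [B → r]
rhhrhrhhrhurZrrr ⇒ rhhrhrhhrhurhrrr   [Z → h]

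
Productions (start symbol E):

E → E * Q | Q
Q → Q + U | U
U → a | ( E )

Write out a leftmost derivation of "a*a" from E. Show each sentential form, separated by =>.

E=>E*Q=>Q*Q=>U*Q=>a*Q=>a*U=>a*a

E => E*Q   [E → E * Q]
E*Q => Q*Q   [E → Q]
Q*Q => U*Q   [Q → U]
U*Q => a*Q   [U → a]
a*Q => a*U   [Q → U]
a*U => a*a   [U → a]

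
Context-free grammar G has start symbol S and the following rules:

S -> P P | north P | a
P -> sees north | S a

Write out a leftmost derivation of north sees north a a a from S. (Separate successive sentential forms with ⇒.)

S ⇒ P P ⇒ S a P ⇒ north P a P ⇒ north sees north a P ⇒ north sees north a S a ⇒ north sees north a a a

S ⇒ P P   [S -> P P]
P P ⇒ S a P   [P -> S a]
S a P ⇒ north P a P   [S -> north P]
north P a P ⇒ north sees north a P   [P -> sees north]
north sees north a P ⇒ north sees north a S a   [P -> S a]
north sees north a S a ⇒ north sees north a a a   [S -> a]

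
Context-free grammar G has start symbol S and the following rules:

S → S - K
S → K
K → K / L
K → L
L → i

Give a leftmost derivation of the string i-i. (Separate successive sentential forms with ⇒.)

S⇒S-K⇒K-K⇒L-K⇒i-K⇒i-L⇒i-i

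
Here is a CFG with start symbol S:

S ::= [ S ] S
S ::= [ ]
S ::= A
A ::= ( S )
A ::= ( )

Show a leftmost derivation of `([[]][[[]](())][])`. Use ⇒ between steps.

S ⇒ A ⇒ (S) ⇒ ([S]S) ⇒ ([[]]S) ⇒ ([[]][S]S) ⇒ ([[]][[S]S]S) ⇒ ([[]][[[]]S]S) ⇒ ([[]][[[]]A]S) ⇒ ([[]][[[]](S)]S) ⇒ ([[]][[[]](A)]S) ⇒ ([[]][[[]](())]S) ⇒ ([[]][[[]](())][])

S ⇒ A   [S ::= A]
A ⇒ (S)   [A ::= ( S )]
(S) ⇒ ([S]S)   [S ::= [ S ] S]
([S]S) ⇒ ([[]]S)   [S ::= [ ]]
([[]]S) ⇒ ([[]][S]S)   [S ::= [ S ] S]
([[]][S]S) ⇒ ([[]][[S]S]S)   [S ::= [ S ] S]
([[]][[S]S]S) ⇒ ([[]][[[]]S]S)   [S ::= [ ]]
([[]][[[]]S]S) ⇒ ([[]][[[]]A]S)   [S ::= A]
([[]][[[]]A]S) ⇒ ([[]][[[]](S)]S)   [A ::= ( S )]
([[]][[[]](S)]S) ⇒ ([[]][[[]](A)]S)   [S ::= A]
([[]][[[]](A)]S) ⇒ ([[]][[[]](())]S)   [A ::= ( )]
([[]][[[]](())]S) ⇒ ([[]][[[]](())][])   [S ::= [ ]]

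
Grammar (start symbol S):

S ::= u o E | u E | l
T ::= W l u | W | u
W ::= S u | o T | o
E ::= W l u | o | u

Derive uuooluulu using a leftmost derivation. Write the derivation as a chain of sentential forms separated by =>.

S => uE   [S ::= u E]
uE => uWlu   [E ::= W l u]
uWlu => uSulu   [W ::= S u]
uSulu => uuoEulu   [S ::= u o E]
uuoEulu => uuoWluulu   [E ::= W l u]
uuoWluulu => uuooluulu   [W ::= o]

S => uE => uWlu => uSulu => uuoEulu => uuoWluulu => uuooluulu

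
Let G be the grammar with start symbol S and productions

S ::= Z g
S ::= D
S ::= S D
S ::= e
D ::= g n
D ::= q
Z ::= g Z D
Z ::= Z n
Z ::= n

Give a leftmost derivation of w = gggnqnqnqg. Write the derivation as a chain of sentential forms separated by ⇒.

S ⇒ Zg   [S ::= Z g]
Zg ⇒ gZDg   [Z ::= g Z D]
gZDg ⇒ gZnDg   [Z ::= Z n]
gZnDg ⇒ ggZDnDg   [Z ::= g Z D]
ggZDnDg ⇒ ggZnDnDg   [Z ::= Z n]
ggZnDnDg ⇒ gggZDnDnDg   [Z ::= g Z D]
gggZDnDnDg ⇒ gggnDnDnDg   [Z ::= n]
gggnDnDnDg ⇒ gggnqnDnDg   [D ::= q]
gggnqnDnDg ⇒ gggnqnqnDg   [D ::= q]
gggnqnqnDg ⇒ gggnqnqnqg   [D ::= q]

S ⇒ Zg ⇒ gZDg ⇒ gZnDg ⇒ ggZDnDg ⇒ ggZnDnDg ⇒ gggZDnDnDg ⇒ gggnDnDnDg ⇒ gggnqnDnDg ⇒ gggnqnqnDg ⇒ gggnqnqnqg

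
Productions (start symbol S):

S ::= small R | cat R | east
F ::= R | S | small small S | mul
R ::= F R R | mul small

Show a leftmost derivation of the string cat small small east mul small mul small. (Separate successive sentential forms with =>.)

S => cat R   [S ::= cat R]
cat R => cat F R R   [R ::= F R R]
cat F R R => cat small small S R R   [F ::= small small S]
cat small small S R R => cat small small east R R   [S ::= east]
cat small small east R R => cat small small east mul small R   [R ::= mul small]
cat small small east mul small R => cat small small east mul small mul small   [R ::= mul small]

S => cat R => cat F R R => cat small small S R R => cat small small east R R => cat small small east mul small R => cat small small east mul small mul small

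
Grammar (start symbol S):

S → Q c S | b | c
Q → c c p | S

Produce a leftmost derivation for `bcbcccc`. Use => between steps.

S=>QcS=>ScS=>bcS=>bcQcS=>bcScS=>bcbcS=>bcbcQcS=>bcbcScS=>bcbcccS=>bcbcccc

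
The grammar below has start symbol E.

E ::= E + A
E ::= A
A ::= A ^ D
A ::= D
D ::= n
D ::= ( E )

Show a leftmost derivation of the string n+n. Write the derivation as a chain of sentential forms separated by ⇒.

E ⇒ E+A ⇒ A+A ⇒ D+A ⇒ n+A ⇒ n+D ⇒ n+n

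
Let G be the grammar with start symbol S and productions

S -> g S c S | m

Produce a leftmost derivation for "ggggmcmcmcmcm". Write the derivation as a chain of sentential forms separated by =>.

S => gScS => ggScScS => gggScScScS => ggggScScScScS => ggggmcScScScS => ggggmcmcScScS => ggggmcmcmcScS => ggggmcmcmcmcS => ggggmcmcmcmcm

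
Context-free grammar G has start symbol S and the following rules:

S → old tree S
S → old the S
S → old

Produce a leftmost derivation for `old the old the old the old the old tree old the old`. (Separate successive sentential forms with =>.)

S => old the S => old the old the S => old the old the old the S => old the old the old the old the S => old the old the old the old the old tree S => old the old the old the old the old tree old the S => old the old the old the old the old tree old the old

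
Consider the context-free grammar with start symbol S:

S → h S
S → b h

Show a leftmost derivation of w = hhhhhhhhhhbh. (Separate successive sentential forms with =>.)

S => hS => hhS => hhhS => hhhhS => hhhhhS => hhhhhhS => hhhhhhhS => hhhhhhhhS => hhhhhhhhhS => hhhhhhhhhhS => hhhhhhhhhhbh

S => hS   [S → h S]
hS => hhS   [S → h S]
hhS => hhhS   [S → h S]
hhhS => hhhhS   [S → h S]
hhhhS => hhhhhS   [S → h S]
hhhhhS => hhhhhhS   [S → h S]
hhhhhhS => hhhhhhhS   [S → h S]
hhhhhhhS => hhhhhhhhS   [S → h S]
hhhhhhhhS => hhhhhhhhhS   [S → h S]
hhhhhhhhhS => hhhhhhhhhhS   [S → h S]
hhhhhhhhhhS => hhhhhhhhhhbh   [S → b h]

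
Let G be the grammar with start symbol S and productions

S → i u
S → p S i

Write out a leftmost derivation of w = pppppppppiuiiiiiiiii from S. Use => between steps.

S => pSi => ppSii => pppSiii => ppppSiiii => pppppSiiiii => ppppppSiiiiii => pppppppSiiiiiii => ppppppppSiiiiiiii => pppppppppSiiiiiiiii => pppppppppiuiiiiiiiii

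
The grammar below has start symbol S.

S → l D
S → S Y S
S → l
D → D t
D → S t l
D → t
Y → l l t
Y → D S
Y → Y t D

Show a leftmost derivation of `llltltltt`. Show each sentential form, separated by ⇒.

S ⇒ lD   [S → l D]
lD ⇒ lDt   [D → D t]
lDt ⇒ lDtt   [D → D t]
lDtt ⇒ lStltt   [D → S t l]
lStltt ⇒ llDtltt   [S → l D]
llDtltt ⇒ llStltltt   [D → S t l]
llStltltt ⇒ llltltltt   [S → l]

S⇒lD⇒lDt⇒lDtt⇒lStltt⇒llDtltt⇒llStltltt⇒llltltltt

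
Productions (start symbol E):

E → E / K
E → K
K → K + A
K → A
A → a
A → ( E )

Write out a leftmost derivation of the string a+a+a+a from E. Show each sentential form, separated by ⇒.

E ⇒ K ⇒ K+A ⇒ K+A+A ⇒ K+A+A+A ⇒ A+A+A+A ⇒ a+A+A+A ⇒ a+a+A+A ⇒ a+a+a+A ⇒ a+a+a+a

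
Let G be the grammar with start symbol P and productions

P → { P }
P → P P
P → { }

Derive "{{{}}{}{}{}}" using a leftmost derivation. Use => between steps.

P => {P} => {PP} => {PPP} => {PPPP} => {{P}PPP} => {{{}}PPP} => {{{}}{}PP} => {{{}}{}{}P} => {{{}}{}{}{}}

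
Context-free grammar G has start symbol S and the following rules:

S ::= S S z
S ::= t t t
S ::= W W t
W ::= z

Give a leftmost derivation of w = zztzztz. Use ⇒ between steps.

S ⇒ SSz   [S ::= S S z]
SSz ⇒ WWtSz   [S ::= W W t]
WWtSz ⇒ zWtSz   [W ::= z]
zWtSz ⇒ zztSz   [W ::= z]
zztSz ⇒ zztWWtz   [S ::= W W t]
zztWWtz ⇒ zztzWtz   [W ::= z]
zztzWtz ⇒ zztzztz   [W ::= z]

S⇒SSz⇒WWtSz⇒zWtSz⇒zztSz⇒zztWWtz⇒zztzWtz⇒zztzztz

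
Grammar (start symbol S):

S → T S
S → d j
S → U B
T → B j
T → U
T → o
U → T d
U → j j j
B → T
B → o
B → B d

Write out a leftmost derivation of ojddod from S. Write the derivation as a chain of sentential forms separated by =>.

S => UB => TdB => UdB => TddB => BjddB => TjddB => ojddB => ojddBd => ojddod

S => UB   [S → U B]
UB => TdB   [U → T d]
TdB => UdB   [T → U]
UdB => TddB   [U → T d]
TddB => BjddB   [T → B j]
BjddB => TjddB   [B → T]
TjddB => ojddB   [T → o]
ojddB => ojddBd   [B → B d]
ojddBd => ojddod   [B → o]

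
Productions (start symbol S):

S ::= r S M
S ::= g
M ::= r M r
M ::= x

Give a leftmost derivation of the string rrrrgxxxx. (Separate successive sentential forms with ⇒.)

S ⇒ rSM ⇒ rrSMM ⇒ rrrSMMM ⇒ rrrrSMMMM ⇒ rrrrgMMMM ⇒ rrrrgxMMM ⇒ rrrrgxxMM ⇒ rrrrgxxxM ⇒ rrrrgxxxx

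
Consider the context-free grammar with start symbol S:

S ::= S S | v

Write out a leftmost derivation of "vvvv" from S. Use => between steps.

S => SS => SSS => vSS => vvS => vvSS => vvvS => vvvv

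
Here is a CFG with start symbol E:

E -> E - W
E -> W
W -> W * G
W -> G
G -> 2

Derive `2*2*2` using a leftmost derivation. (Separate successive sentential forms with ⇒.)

E ⇒ W   [E -> W]
W ⇒ W*G   [W -> W * G]
W*G ⇒ W*G*G   [W -> W * G]
W*G*G ⇒ G*G*G   [W -> G]
G*G*G ⇒ 2*G*G   [G -> 2]
2*G*G ⇒ 2*2*G   [G -> 2]
2*2*G ⇒ 2*2*2   [G -> 2]

E ⇒ W ⇒ W*G ⇒ W*G*G ⇒ G*G*G ⇒ 2*G*G ⇒ 2*2*G ⇒ 2*2*2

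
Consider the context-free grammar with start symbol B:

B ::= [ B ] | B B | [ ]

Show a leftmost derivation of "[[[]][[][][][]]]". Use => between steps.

B => [B] => [BB] => [[B]B] => [[[]]B] => [[[]][B]] => [[[]][BB]] => [[[]][BBB]] => [[[]][BBBB]] => [[[]][[]BBB]] => [[[]][[][]BB]] => [[[]][[][][]B]] => [[[]][[][][][]]]

B => [B]   [B ::= [ B ]]
[B] => [BB]   [B ::= B B]
[BB] => [[B]B]   [B ::= [ B ]]
[[B]B] => [[[]]B]   [B ::= [ ]]
[[[]]B] => [[[]][B]]   [B ::= [ B ]]
[[[]][B]] => [[[]][BB]]   [B ::= B B]
[[[]][BB]] => [[[]][BBB]]   [B ::= B B]
[[[]][BBB]] => [[[]][BBBB]]   [B ::= B B]
[[[]][BBBB]] => [[[]][[]BBB]]   [B ::= [ ]]
[[[]][[]BBB]] => [[[]][[][]BB]]   [B ::= [ ]]
[[[]][[][]BB]] => [[[]][[][][]B]]   [B ::= [ ]]
[[[]][[][][]B]] => [[[]][[][][][]]]   [B ::= [ ]]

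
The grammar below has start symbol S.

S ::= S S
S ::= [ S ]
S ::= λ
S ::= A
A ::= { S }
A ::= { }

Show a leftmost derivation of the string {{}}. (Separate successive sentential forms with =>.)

S => SS => SSS => ASS => {S}SS => {SS}SS => {SSS}SS => {ASS}SS => {{}SS}SS => {{}S}SS => {{}}SS => {{}}S => {{}}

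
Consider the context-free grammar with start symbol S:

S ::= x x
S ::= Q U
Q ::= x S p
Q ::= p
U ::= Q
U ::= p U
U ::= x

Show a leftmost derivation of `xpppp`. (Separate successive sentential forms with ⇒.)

S ⇒ QU ⇒ xSpU ⇒ xQUpU ⇒ xpUpU ⇒ xpQpU ⇒ xpppU ⇒ xpppQ ⇒ xpppp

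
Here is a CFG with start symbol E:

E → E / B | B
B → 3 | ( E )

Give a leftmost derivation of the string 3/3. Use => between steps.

E => E/B   [E → E / B]
E/B => B/B   [E → B]
B/B => 3/B   [B → 3]
3/B => 3/3   [B → 3]

E=>E/B=>B/B=>3/B=>3/3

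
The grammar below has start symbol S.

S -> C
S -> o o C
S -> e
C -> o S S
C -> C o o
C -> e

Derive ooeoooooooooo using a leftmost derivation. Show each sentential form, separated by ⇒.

S ⇒ ooC   [S -> o o C]
ooC ⇒ ooCoo   [C -> C o o]
ooCoo ⇒ ooCoooo   [C -> C o o]
ooCoooo ⇒ ooCoooooo   [C -> C o o]
ooCoooooo ⇒ ooCoooooooo   [C -> C o o]
ooCoooooooo ⇒ ooCoooooooooo   [C -> C o o]
ooCoooooooooo ⇒ ooeoooooooooo   [C -> e]

S ⇒ ooC ⇒ ooCoo ⇒ ooCoooo ⇒ ooCoooooo ⇒ ooCoooooooo ⇒ ooCoooooooooo ⇒ ooeoooooooooo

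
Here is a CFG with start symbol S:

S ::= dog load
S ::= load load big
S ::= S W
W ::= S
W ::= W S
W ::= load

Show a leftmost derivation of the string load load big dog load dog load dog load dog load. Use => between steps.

S => S W => load load big W => load load big W S => load load big W S S => load load big W S S S => load load big S S S S => load load big dog load S S S => load load big dog load dog load S S => load load big dog load dog load dog load S => load load big dog load dog load dog load dog load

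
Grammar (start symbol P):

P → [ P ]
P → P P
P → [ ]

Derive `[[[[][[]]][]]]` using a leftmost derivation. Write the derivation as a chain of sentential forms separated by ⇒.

P⇒[P]⇒[[P]]⇒[[PP]]⇒[[[P]P]]⇒[[[PP]P]]⇒[[[[]P]P]]⇒[[[[][P]]P]]⇒[[[[][[]]]P]]⇒[[[[][[]]][]]]

P ⇒ [P]   [P → [ P ]]
[P] ⇒ [[P]]   [P → [ P ]]
[[P]] ⇒ [[PP]]   [P → P P]
[[PP]] ⇒ [[[P]P]]   [P → [ P ]]
[[[P]P]] ⇒ [[[PP]P]]   [P → P P]
[[[PP]P]] ⇒ [[[[]P]P]]   [P → [ ]]
[[[[]P]P]] ⇒ [[[[][P]]P]]   [P → [ P ]]
[[[[][P]]P]] ⇒ [[[[][[]]]P]]   [P → [ ]]
[[[[][[]]]P]] ⇒ [[[[][[]]][]]]   [P → [ ]]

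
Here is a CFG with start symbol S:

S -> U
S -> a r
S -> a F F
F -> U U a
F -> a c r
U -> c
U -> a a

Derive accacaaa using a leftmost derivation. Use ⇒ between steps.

S ⇒ aFF ⇒ aUUaF ⇒ acUaF ⇒ accaF ⇒ accaUUa ⇒ accacUa ⇒ accacaaa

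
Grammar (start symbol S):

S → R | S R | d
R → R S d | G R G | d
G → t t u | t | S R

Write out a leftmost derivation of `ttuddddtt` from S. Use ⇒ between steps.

S ⇒ R ⇒ GRG ⇒ ttuRG ⇒ ttuGRGG ⇒ ttuSRRGG ⇒ ttuSRRRGG ⇒ ttudRRRGG ⇒ ttuddRRGG ⇒ ttudddRGG ⇒ ttuddddGG ⇒ ttuddddtG ⇒ ttuddddtt

S ⇒ R   [S → R]
R ⇒ GRG   [R → G R G]
GRG ⇒ ttuRG   [G → t t u]
ttuRG ⇒ ttuGRGG   [R → G R G]
ttuGRGG ⇒ ttuSRRGG   [G → S R]
ttuSRRGG ⇒ ttuSRRRGG   [S → S R]
ttuSRRRGG ⇒ ttudRRRGG   [S → d]
ttudRRRGG ⇒ ttuddRRGG   [R → d]
ttuddRRGG ⇒ ttudddRGG   [R → d]
ttudddRGG ⇒ ttuddddGG   [R → d]
ttuddddGG ⇒ ttuddddtG   [G → t]
ttuddddtG ⇒ ttuddddtt   [G → t]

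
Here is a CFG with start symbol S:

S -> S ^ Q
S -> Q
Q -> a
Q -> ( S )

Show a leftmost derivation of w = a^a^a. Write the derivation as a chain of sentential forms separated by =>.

S => S^Q => S^Q^Q => Q^Q^Q => a^Q^Q => a^a^Q => a^a^a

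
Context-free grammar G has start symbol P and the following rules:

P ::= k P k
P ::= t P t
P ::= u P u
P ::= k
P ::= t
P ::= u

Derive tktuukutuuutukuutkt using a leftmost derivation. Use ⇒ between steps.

P ⇒ tPt   [P ::= t P t]
tPt ⇒ tkPkt   [P ::= k P k]
tkPkt ⇒ tktPtkt   [P ::= t P t]
tktPtkt ⇒ tktuPutkt   [P ::= u P u]
tktuPutkt ⇒ tktuuPuutkt   [P ::= u P u]
tktuuPuutkt ⇒ tktuukPkuutkt   [P ::= k P k]
tktuukPkuutkt ⇒ tktuukuPukuutkt   [P ::= u P u]
tktuukuPukuutkt ⇒ tktuukutPtukuutkt   [P ::= t P t]
tktuukutPtukuutkt ⇒ tktuukutuPutukuutkt   [P ::= u P u]
tktuukutuPutukuutkt ⇒ tktuukutuuutukuutkt   [P ::= u]

P ⇒ tPt ⇒ tkPkt ⇒ tktPtkt ⇒ tktuPutkt ⇒ tktuuPuutkt ⇒ tktuukPkuutkt ⇒ tktuukuPukuutkt ⇒ tktuukutPtukuutkt ⇒ tktuukutuPutukuutkt ⇒ tktuukutuuutukuutkt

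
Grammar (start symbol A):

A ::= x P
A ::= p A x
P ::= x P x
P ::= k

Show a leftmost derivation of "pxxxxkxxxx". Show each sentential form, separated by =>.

A => pAx => pxPx => pxxPxx => pxxxPxxx => pxxxxPxxxx => pxxxxkxxxx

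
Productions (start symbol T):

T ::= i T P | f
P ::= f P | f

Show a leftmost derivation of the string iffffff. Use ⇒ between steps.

T ⇒ iTP ⇒ ifP ⇒ iffP ⇒ ifffP ⇒ iffffP ⇒ ifffffP ⇒ iffffff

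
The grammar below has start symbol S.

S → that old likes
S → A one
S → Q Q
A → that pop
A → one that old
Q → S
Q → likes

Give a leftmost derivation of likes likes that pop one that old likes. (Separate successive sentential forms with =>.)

S => Q Q   [S → Q Q]
Q Q => S Q   [Q → S]
S Q => Q Q Q   [S → Q Q]
Q Q Q => likes Q Q   [Q → likes]
likes Q Q => likes likes Q   [Q → likes]
likes likes Q => likes likes S   [Q → S]
likes likes S => likes likes Q Q   [S → Q Q]
likes likes Q Q => likes likes S Q   [Q → S]
likes likes S Q => likes likes A one Q   [S → A one]
likes likes A one Q => likes likes that pop one Q   [A → that pop]
likes likes that pop one Q => likes likes that pop one S   [Q → S]
likes likes that pop one S => likes likes that pop one that old likes   [S → that old likes]

S => Q Q => S Q => Q Q Q => likes Q Q => likes likes Q => likes likes S => likes likes Q Q => likes likes S Q => likes likes A one Q => likes likes that pop one Q => likes likes that pop one S => likes likes that pop one that old likes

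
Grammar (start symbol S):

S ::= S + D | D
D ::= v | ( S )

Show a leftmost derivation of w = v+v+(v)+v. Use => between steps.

S=>S+D=>S+D+D=>S+D+D+D=>D+D+D+D=>v+D+D+D=>v+v+D+D=>v+v+(S)+D=>v+v+(D)+D=>v+v+(v)+D=>v+v+(v)+v

S => S+D   [S ::= S + D]
S+D => S+D+D   [S ::= S + D]
S+D+D => S+D+D+D   [S ::= S + D]
S+D+D+D => D+D+D+D   [S ::= D]
D+D+D+D => v+D+D+D   [D ::= v]
v+D+D+D => v+v+D+D   [D ::= v]
v+v+D+D => v+v+(S)+D   [D ::= ( S )]
v+v+(S)+D => v+v+(D)+D   [S ::= D]
v+v+(D)+D => v+v+(v)+D   [D ::= v]
v+v+(v)+D => v+v+(v)+v   [D ::= v]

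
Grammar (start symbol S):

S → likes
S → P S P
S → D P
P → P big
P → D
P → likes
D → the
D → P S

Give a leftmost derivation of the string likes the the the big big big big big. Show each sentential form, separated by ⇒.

S ⇒ P S P ⇒ likes S P ⇒ likes D P P ⇒ likes the P P ⇒ likes the D P ⇒ likes the the P ⇒ likes the the P big ⇒ likes the the P big big ⇒ likes the the P big big big ⇒ likes the the P big big big big ⇒ likes the the P big big big big big ⇒ likes the the D big big big big big ⇒ likes the the the big big big big big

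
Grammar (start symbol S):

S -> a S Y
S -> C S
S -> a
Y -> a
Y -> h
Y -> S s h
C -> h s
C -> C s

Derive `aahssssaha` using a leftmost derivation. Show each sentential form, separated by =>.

S => aSY   [S -> a S Y]
aSY => aaSYY   [S -> a S Y]
aaSYY => aaCSYY   [S -> C S]
aaCSYY => aaCsSYY   [C -> C s]
aaCsSYY => aaCssSYY   [C -> C s]
aaCssSYY => aaCsssSYY   [C -> C s]
aaCsssSYY => aahssssSYY   [C -> h s]
aahssssSYY => aahssssaYY   [S -> a]
aahssssaYY => aahssssahY   [Y -> h]
aahssssahY => aahssssaha   [Y -> a]

S=>aSY=>aaSYY=>aaCSYY=>aaCsSYY=>aaCssSYY=>aaCsssSYY=>aahssssSYY=>aahssssaYY=>aahssssahY=>aahssssaha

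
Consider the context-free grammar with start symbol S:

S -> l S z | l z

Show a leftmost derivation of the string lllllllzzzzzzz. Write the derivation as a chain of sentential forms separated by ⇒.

S ⇒ lSz   [S -> l S z]
lSz ⇒ llSzz   [S -> l S z]
llSzz ⇒ lllSzzz   [S -> l S z]
lllSzzz ⇒ llllSzzzz   [S -> l S z]
llllSzzzz ⇒ lllllSzzzzz   [S -> l S z]
lllllSzzzzz ⇒ llllllSzzzzzz   [S -> l S z]
llllllSzzzzzz ⇒ lllllllzzzzzzz   [S -> l z]

S ⇒ lSz ⇒ llSzz ⇒ lllSzzz ⇒ llllSzzzz ⇒ lllllSzzzzz ⇒ llllllSzzzzzz ⇒ lllllllzzzzzzz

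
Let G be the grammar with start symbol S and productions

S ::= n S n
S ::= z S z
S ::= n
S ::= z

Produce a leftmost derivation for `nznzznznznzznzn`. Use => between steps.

S => nSn => nzSzn => nznSnzn => nznzSznzn => nznzzSzznzn => nznzznSnzznzn => nznzznzSznzznzn => nznzznznznzznzn

S => nSn   [S ::= n S n]
nSn => nzSzn   [S ::= z S z]
nzSzn => nznSnzn   [S ::= n S n]
nznSnzn => nznzSznzn   [S ::= z S z]
nznzSznzn => nznzzSzznzn   [S ::= z S z]
nznzzSzznzn => nznzznSnzznzn   [S ::= n S n]
nznzznSnzznzn => nznzznzSznzznzn   [S ::= z S z]
nznzznzSznzznzn => nznzznznznzznzn   [S ::= n]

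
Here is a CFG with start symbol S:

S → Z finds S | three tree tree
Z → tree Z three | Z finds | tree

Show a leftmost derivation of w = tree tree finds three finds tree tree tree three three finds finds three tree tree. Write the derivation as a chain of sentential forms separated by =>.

S => Z finds S => tree Z three finds S => tree Z finds three finds S => tree tree finds three finds S => tree tree finds three finds Z finds S => tree tree finds three finds Z finds finds S => tree tree finds three finds tree Z three finds finds S => tree tree finds three finds tree tree Z three three finds finds S => tree tree finds three finds tree tree tree three three finds finds S => tree tree finds three finds tree tree tree three three finds finds three tree tree

S => Z finds S   [S → Z finds S]
Z finds S => tree Z three finds S   [Z → tree Z three]
tree Z three finds S => tree Z finds three finds S   [Z → Z finds]
tree Z finds three finds S => tree tree finds three finds S   [Z → tree]
tree tree finds three finds S => tree tree finds three finds Z finds S   [S → Z finds S]
tree tree finds three finds Z finds S => tree tree finds three finds Z finds finds S   [Z → Z finds]
tree tree finds three finds Z finds finds S => tree tree finds three finds tree Z three finds finds S   [Z → tree Z three]
tree tree finds three finds tree Z three finds finds S => tree tree finds three finds tree tree Z three three finds finds S   [Z → tree Z three]
tree tree finds three finds tree tree Z three three finds finds S => tree tree finds three finds tree tree tree three three finds finds S   [Z → tree]
tree tree finds three finds tree tree tree three three finds finds S => tree tree finds three finds tree tree tree three three finds finds three tree tree   [S → three tree tree]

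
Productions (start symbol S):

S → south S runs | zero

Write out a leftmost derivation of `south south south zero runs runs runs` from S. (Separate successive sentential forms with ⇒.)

S ⇒ south S runs ⇒ south south S runs runs ⇒ south south south S runs runs runs ⇒ south south south zero runs runs runs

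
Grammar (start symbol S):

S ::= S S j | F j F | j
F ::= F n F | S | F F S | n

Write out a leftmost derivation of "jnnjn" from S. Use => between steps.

S=>FjF=>FnFjF=>SnFjF=>jnFjF=>jnnjF=>jnnjn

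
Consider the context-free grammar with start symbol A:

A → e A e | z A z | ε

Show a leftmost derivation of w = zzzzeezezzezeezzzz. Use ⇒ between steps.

A ⇒ zAz ⇒ zzAzz ⇒ zzzAzzz ⇒ zzzzAzzzz ⇒ zzzzeAezzzz ⇒ zzzzeeAeezzzz ⇒ zzzzeezAzeezzzz ⇒ zzzzeezeAezeezzzz ⇒ zzzzeezezAzezeezzzz ⇒ zzzzeezezzezeezzzz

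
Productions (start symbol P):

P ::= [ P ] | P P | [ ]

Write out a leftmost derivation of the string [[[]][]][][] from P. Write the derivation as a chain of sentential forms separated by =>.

P => PP   [P ::= P P]
PP => PPP   [P ::= P P]
PPP => [P]PP   [P ::= [ P ]]
[P]PP => [PP]PP   [P ::= P P]
[PP]PP => [[P]P]PP   [P ::= [ P ]]
[[P]P]PP => [[[]]P]PP   [P ::= [ ]]
[[[]]P]PP => [[[]][]]PP   [P ::= [ ]]
[[[]][]]PP => [[[]][]][]P   [P ::= [ ]]
[[[]][]][]P => [[[]][]][][]   [P ::= [ ]]

P => PP => PPP => [P]PP => [PP]PP => [[P]P]PP => [[[]]P]PP => [[[]][]]PP => [[[]][]][]P => [[[]][]][][]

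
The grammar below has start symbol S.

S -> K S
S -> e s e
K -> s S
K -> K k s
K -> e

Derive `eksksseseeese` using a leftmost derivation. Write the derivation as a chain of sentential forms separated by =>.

S => KS   [S -> K S]
KS => KksS   [K -> K k s]
KksS => KksksS   [K -> K k s]
KksksS => eksksS   [K -> e]
eksksS => eksksKS   [S -> K S]
eksksKS => ekskssSS   [K -> s S]
ekskssSS => eksksseseS   [S -> e s e]
eksksseseS => eksksseseKS   [S -> K S]
eksksseseKS => eksksseseeS   [K -> e]
eksksseseeS => eksksseseeese   [S -> e s e]

S => KS => KksS => KksksS => eksksS => eksksKS => ekskssSS => eksksseseS => eksksseseKS => eksksseseeS => eksksseseeese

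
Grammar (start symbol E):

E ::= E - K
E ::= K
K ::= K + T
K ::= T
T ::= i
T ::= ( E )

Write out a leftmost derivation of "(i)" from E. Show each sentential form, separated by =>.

E => K   [E ::= K]
K => T   [K ::= T]
T => (E)   [T ::= ( E )]
(E) => (K)   [E ::= K]
(K) => (T)   [K ::= T]
(T) => (i)   [T ::= i]

E => K => T => (E) => (K) => (T) => (i)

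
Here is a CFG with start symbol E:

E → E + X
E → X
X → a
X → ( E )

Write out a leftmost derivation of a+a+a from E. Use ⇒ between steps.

E ⇒ E+X ⇒ E+X+X ⇒ X+X+X ⇒ a+X+X ⇒ a+a+X ⇒ a+a+a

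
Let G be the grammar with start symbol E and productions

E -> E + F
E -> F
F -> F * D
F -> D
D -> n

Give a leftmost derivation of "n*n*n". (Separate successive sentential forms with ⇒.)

E ⇒ F ⇒ F*D ⇒ F*D*D ⇒ D*D*D ⇒ n*D*D ⇒ n*n*D ⇒ n*n*n

E ⇒ F   [E -> F]
F ⇒ F*D   [F -> F * D]
F*D ⇒ F*D*D   [F -> F * D]
F*D*D ⇒ D*D*D   [F -> D]
D*D*D ⇒ n*D*D   [D -> n]
n*D*D ⇒ n*n*D   [D -> n]
n*n*D ⇒ n*n*n   [D -> n]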